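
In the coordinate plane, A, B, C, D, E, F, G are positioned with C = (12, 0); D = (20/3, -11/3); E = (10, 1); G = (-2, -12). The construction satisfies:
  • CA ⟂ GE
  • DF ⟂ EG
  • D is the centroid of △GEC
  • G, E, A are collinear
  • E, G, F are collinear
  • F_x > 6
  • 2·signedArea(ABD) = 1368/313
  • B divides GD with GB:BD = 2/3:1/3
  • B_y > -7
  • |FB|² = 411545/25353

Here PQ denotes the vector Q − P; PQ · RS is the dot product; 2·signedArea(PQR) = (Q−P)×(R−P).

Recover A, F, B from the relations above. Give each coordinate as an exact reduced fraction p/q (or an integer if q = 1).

1. A_x = 3262/313  [G, E, A are collinear ∩ CA ⟂ GE]
2. A_y = 456/313  [G, E, A are collinear ∩ CA ⟂ GE]
   → A = (3262/313, 456/313)
3. F_x = 1922/313  [E, G, F are collinear ∩ DF ⟂ EG]
4. F_y = -2987/939  [E, G, F are collinear ∩ DF ⟂ EG]
   → F = (1922/313, -2987/939)
5. B_x = 34/9  [B divides GD with GB:BD = 2/3:1/3]
6. B_y = -58/9  [B divides GD with GB:BD = 2/3:1/3]
   → B = (34/9, -58/9)

A = (3262/313, 456/313)
B = (34/9, -58/9)
F = (1922/313, -2987/939)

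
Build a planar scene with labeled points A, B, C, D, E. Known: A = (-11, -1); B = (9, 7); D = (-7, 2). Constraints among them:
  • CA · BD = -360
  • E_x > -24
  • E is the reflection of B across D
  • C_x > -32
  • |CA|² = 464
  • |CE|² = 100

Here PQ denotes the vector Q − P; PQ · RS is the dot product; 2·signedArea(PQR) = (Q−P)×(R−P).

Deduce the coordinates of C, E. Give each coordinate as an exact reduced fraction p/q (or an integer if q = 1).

1. E_x = -23  [E is the reflection of B across D]
2. E_y = -3  [E is the reflection of B across D]
   → E = (-23, -3)
3. C_x = -31  [line 16·x + 5·y + 541 = 0 ∩ |CE|² = 100]
4. C_y = -9  [line 16·x + 5·y + 541 = 0 ∩ |CE|² = 100]
   → C = (-31, -9)

C = (-31, -9)
E = (-23, -3)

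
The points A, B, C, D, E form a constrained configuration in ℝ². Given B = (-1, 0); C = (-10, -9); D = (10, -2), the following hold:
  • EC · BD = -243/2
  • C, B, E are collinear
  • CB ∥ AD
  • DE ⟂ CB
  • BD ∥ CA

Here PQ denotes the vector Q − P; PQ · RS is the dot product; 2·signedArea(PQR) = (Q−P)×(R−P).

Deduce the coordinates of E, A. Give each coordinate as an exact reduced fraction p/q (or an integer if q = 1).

1. E_x = 7/2  [C, B, E are collinear ∩ DE ⟂ CB]
2. E_y = 9/2  [C, B, E are collinear ∩ DE ⟂ CB]
   → E = (7/2, 9/2)
3. A_x = 1  [CB ∥ AD ∩ BD ∥ CA]
4. A_y = -11  [CB ∥ AD ∩ BD ∥ CA]
   → A = (1, -11)

A = (1, -11)
E = (7/2, 9/2)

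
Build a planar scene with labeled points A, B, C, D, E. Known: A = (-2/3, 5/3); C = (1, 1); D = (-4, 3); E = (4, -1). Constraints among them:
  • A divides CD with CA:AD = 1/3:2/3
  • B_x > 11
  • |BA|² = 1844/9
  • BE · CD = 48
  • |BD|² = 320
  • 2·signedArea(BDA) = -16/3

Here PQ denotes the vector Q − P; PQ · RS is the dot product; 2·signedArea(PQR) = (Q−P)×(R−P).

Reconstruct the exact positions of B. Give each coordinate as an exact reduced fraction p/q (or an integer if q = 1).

1. B_x = 12  [2·signedArea(BDA) = -16/3 ∩ BE · CD = 48]
2. B_y = -5  [2·signedArea(BDA) = -16/3 ∩ BE · CD = 48]
   → B = (12, -5)

B = (12, -5)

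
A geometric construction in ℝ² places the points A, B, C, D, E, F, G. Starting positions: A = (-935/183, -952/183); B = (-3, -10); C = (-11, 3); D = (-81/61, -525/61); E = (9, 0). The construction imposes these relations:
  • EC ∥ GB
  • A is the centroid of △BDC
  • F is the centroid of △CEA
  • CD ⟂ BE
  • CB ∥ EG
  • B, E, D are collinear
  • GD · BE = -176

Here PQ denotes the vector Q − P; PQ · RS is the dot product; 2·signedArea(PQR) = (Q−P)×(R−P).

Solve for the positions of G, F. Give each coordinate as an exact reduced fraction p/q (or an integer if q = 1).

1. G_x = 17  [EC ∥ GB ∩ CB ∥ EG]
2. G_y = -13  [EC ∥ GB ∩ CB ∥ EG]
   → G = (17, -13)
3. F_x = -1301/549  [F is the centroid of △CEA]
4. F_y = -403/549  [F is the centroid of △CEA]
   → F = (-1301/549, -403/549)

F = (-1301/549, -403/549)
G = (17, -13)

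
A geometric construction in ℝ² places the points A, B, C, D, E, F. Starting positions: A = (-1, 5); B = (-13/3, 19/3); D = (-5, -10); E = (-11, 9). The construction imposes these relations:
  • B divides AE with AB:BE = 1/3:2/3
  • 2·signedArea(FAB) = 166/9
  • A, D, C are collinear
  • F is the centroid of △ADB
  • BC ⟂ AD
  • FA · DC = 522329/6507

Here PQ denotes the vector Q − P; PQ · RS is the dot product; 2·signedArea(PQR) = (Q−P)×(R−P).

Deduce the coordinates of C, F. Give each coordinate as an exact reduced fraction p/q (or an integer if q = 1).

C = (-643/723, 1305/241)
F = (-31/9, 4/9)

1. C_x = -643/723  [A, D, C are collinear ∩ BC ⟂ AD]
2. C_y = 1305/241  [A, D, C are collinear ∩ BC ⟂ AD]
   → C = (-643/723, 1305/241)
3. F_x = -31/9  [F is the centroid of △ADB]
4. F_y = 4/9  [F is the centroid of △ADB]
   → F = (-31/9, 4/9)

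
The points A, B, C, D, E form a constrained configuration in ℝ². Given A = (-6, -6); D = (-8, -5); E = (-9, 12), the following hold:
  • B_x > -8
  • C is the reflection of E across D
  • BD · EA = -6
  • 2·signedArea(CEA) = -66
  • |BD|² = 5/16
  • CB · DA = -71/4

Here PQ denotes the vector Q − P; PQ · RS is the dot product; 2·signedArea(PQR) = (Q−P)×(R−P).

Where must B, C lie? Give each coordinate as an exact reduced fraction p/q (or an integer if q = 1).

1. B_x = -15/2  [line -3·x + 18·y + 72 = 0 ∩ |BD|² = 5/16]
2. B_y = -21/4  [line -3·x + 18·y + 72 = 0 ∩ |BD|² = 5/16]
   → B = (-15/2, -21/4)
3. C_x = -7  [C is the reflection of E across D]
4. C_y = -22  [C is the reflection of E across D]
   → C = (-7, -22)

B = (-15/2, -21/4)
C = (-7, -22)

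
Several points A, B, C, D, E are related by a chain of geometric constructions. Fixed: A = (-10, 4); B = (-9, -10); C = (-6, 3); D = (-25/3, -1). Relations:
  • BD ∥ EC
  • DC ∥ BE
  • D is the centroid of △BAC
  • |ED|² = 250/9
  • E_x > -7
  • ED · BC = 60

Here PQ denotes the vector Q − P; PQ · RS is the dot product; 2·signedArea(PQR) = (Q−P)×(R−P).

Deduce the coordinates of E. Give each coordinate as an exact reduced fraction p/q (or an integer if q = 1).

1. E_x = -20/3  [BD ∥ EC ∩ DC ∥ BE]
2. E_y = -6  [BD ∥ EC ∩ DC ∥ BE]
   → E = (-20/3, -6)

E = (-20/3, -6)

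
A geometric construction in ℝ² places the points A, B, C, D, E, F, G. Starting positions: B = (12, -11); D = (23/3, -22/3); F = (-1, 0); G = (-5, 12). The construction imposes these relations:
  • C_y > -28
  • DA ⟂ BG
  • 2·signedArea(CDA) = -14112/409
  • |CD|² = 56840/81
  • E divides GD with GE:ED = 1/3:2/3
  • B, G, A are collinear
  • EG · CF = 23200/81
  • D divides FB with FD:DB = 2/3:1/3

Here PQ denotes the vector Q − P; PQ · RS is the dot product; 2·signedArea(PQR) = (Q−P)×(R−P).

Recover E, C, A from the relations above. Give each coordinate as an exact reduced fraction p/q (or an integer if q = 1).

1. E_x = -7/9  [E divides GD with GE:ED = 1/3:2/3]
2. E_y = 50/9  [E divides GD with GE:ED = 1/3:2/3]
   → E = (-7/9, 50/9)
3. C_x = 223/9  [line 38/9·x + -58/9·y + -22858/81 = 0 ∩ |CD|² = 56840/81]
4. C_y = -248/9  [line 38/9·x + -58/9·y + -22858/81 = 0 ∩ |CD|² = 56840/81]
   → C = (223/9, -248/9)
5. A_x = 3565/409  [2·signedArea(CDA) = -14112/409 ∩ B, G, A are collinear]
6. A_y = -2682/409  [2·signedArea(CDA) = -14112/409 ∩ B, G, A are collinear]
   → A = (3565/409, -2682/409)

A = (3565/409, -2682/409)
C = (223/9, -248/9)
E = (-7/9, 50/9)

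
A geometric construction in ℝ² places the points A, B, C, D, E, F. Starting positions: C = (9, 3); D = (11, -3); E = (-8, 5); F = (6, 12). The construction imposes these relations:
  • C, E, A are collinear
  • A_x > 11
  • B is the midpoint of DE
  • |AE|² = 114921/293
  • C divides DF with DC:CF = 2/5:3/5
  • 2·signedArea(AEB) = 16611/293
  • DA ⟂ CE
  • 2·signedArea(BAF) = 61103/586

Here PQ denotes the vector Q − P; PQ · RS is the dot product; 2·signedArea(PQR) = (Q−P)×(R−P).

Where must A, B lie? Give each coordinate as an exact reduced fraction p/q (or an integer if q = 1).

1. A_x = 3419/293  [C, E, A are collinear ∩ DA ⟂ CE]
2. A_y = 787/293  [C, E, A are collinear ∩ DA ⟂ CE]
   → A = (3419/293, 787/293)
3. B_x = 3/2  [B is the midpoint of DE]
4. B_y = 1  [B is the midpoint of DE]
   → B = (3/2, 1)

A = (3419/293, 787/293)
B = (3/2, 1)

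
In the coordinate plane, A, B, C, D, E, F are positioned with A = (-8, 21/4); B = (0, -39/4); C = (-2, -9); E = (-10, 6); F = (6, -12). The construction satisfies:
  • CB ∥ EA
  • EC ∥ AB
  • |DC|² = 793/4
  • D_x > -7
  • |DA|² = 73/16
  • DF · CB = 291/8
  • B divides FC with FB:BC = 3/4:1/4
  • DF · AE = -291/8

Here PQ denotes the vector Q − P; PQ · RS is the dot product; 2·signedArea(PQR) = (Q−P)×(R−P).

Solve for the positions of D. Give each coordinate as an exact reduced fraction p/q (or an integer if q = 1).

D = (-6, 9/2)

1. D_x = -6  [line 2·x + -3/4·y + 123/8 = 0 ∩ |DC|² = 793/4]
2. D_y = 9/2  [line 2·x + -3/4·y + 123/8 = 0 ∩ |DC|² = 793/4]
   → D = (-6, 9/2)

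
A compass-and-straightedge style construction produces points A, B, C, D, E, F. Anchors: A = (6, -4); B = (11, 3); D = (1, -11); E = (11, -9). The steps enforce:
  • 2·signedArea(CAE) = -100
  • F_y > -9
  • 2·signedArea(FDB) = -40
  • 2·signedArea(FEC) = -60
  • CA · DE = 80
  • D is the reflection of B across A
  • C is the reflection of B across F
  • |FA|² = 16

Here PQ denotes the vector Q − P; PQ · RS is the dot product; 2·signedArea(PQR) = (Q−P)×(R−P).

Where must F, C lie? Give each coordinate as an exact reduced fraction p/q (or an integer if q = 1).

1. C_x = 1  [2·signedArea(CAE) = -100 ∩ CA · DE = 80]
2. C_y = -19  [2·signedArea(CAE) = -100 ∩ CA · DE = 80]
   → C = (1, -19)
3. F_x = 6  [2·signedArea(FDB) = -40 ∩ C is the reflection of B across F]
4. F_y = -8  [2·signedArea(FDB) = -40 ∩ C is the reflection of B across F]
   → F = (6, -8)

C = (1, -19)
F = (6, -8)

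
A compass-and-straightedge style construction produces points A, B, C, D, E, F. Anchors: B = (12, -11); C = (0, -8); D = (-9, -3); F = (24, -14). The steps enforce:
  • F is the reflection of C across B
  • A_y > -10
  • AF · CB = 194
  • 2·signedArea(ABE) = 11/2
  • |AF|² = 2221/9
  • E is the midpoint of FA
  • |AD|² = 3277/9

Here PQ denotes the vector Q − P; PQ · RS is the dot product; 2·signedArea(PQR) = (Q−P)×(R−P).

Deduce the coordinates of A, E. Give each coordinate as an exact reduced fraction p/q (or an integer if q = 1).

1. A_x = 9  [line -12·x + 3·y + 136 = 0 ∩ |AF|² = 2221/9]
2. A_y = -28/3  [line -12·x + 3·y + 136 = 0 ∩ |AF|² = 2221/9]
   → A = (9, -28/3)
3. E_x = 33/2  [2·signedArea(ABE) = 11/2 ∩ E is the midpoint of FA]
4. E_y = -35/3  [2·signedArea(ABE) = 11/2 ∩ E is the midpoint of FA]
   → E = (33/2, -35/3)

A = (9, -28/3)
E = (33/2, -35/3)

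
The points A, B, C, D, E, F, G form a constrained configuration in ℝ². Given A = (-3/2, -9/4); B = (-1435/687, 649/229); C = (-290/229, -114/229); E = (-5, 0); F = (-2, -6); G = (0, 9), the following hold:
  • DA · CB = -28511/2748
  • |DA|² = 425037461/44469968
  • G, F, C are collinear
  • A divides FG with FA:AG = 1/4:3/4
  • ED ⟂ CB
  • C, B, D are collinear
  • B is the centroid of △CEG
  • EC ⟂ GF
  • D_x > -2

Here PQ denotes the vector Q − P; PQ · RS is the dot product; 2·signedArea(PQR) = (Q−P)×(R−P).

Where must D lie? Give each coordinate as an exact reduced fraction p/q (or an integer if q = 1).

1. D_x = -8875145/5558746  [C, B, D are collinear ∩ ED ⟂ CB]
2. D_y = 4669725/5558746  [C, B, D are collinear ∩ ED ⟂ CB]
   → D = (-8875145/5558746, 4669725/5558746)

D = (-8875145/5558746, 4669725/5558746)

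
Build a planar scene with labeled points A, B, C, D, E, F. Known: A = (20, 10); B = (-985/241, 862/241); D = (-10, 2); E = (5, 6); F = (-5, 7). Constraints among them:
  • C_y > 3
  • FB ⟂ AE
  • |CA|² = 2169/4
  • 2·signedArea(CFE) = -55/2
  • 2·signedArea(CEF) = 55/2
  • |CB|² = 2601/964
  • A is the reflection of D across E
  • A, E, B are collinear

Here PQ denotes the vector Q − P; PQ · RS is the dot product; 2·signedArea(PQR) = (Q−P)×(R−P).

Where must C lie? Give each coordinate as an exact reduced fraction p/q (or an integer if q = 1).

1. C_x = -5/2  [line -1·x + -10·y + 75/2 = 0 ∩ |CA|² = 2169/4]
2. C_y = 4  [line -1·x + -10·y + 75/2 = 0 ∩ |CA|² = 2169/4]
   → C = (-5/2, 4)

C = (-5/2, 4)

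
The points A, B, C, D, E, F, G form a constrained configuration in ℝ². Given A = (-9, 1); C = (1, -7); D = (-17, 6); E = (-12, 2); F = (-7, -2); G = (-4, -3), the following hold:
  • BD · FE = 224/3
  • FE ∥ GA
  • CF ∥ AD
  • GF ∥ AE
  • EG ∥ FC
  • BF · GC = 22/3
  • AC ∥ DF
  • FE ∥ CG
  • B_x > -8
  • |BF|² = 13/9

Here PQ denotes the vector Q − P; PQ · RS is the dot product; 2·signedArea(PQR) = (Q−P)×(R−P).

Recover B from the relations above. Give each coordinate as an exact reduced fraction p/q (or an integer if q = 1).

B = (-23/3, -1)

1. B_x = -23/3  [line -5·x + 4·y + -103/3 = 0 ∩ |BF|² = 13/9]
2. B_y = -1  [line -5·x + 4·y + -103/3 = 0 ∩ |BF|² = 13/9]
   → B = (-23/3, -1)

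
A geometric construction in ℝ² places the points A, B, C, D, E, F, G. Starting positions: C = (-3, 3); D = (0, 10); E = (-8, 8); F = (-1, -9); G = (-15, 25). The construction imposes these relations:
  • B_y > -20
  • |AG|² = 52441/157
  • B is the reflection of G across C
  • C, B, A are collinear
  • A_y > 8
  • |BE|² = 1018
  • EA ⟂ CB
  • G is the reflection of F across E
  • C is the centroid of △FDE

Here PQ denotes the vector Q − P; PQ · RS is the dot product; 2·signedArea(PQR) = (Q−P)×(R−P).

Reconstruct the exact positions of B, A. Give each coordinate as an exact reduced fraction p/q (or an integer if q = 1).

A = (-981/157, 1406/157)
B = (9, -19)

1. B_x = 9  [B is the reflection of G across C]
2. B_y = -19  [B is the reflection of G across C]
   → B = (9, -19)
3. A_x = -981/157  [C, B, A are collinear ∩ EA ⟂ CB]
4. A_y = 1406/157  [C, B, A are collinear ∩ EA ⟂ CB]
   → A = (-981/157, 1406/157)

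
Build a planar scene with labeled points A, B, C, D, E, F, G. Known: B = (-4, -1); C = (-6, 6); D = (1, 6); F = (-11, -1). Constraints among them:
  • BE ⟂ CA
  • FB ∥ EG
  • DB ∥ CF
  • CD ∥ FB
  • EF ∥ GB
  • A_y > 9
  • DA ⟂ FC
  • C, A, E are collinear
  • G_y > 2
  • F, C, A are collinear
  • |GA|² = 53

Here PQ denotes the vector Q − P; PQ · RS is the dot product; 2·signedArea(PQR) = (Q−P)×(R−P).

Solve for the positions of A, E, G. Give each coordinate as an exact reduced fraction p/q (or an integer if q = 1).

1. A_x = -269/74  [F, C, A are collinear ∩ DA ⟂ FC]
2. A_y = 689/74  [F, C, A are collinear ∩ DA ⟂ FC]
   → A = (-269/74, 689/74)
3. E_x = -639/74  [C, A, E are collinear ∩ BE ⟂ CA]
4. E_y = 171/74  [C, A, E are collinear ∩ BE ⟂ CA]
   → E = (-639/74, 171/74)
5. G_x = -121/74  [EF ∥ GB ∩ FB ∥ EG]
6. G_y = 171/74  [EF ∥ GB ∩ FB ∥ EG]
   → G = (-121/74, 171/74)

A = (-269/74, 689/74)
E = (-639/74, 171/74)
G = (-121/74, 171/74)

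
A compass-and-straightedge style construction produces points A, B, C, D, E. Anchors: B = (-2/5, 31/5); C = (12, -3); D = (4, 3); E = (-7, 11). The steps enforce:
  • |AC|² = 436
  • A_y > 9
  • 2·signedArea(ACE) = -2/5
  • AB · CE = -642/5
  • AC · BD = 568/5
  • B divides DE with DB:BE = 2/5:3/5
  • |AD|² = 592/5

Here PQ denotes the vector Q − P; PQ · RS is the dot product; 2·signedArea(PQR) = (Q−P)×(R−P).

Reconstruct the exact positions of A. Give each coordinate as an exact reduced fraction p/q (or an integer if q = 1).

A = (-24/5, 47/5)

1. A_x = -24/5  [2·signedArea(ACE) = -2/5 ∩ AB · CE = -642/5]
2. A_y = 47/5  [2·signedArea(ACE) = -2/5 ∩ AB · CE = -642/5]
   → A = (-24/5, 47/5)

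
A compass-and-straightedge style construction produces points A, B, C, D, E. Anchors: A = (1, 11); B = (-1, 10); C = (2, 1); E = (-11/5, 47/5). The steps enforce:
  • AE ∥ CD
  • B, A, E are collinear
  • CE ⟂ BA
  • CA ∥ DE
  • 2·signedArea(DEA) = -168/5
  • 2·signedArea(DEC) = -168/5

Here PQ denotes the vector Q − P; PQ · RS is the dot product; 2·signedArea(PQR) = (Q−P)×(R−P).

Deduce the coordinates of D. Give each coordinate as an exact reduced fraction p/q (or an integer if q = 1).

D = (-6/5, -3/5)

1. D_x = -6/5  [CA ∥ DE ∩ AE ∥ CD]
2. D_y = -3/5  [CA ∥ DE ∩ AE ∥ CD]
   → D = (-6/5, -3/5)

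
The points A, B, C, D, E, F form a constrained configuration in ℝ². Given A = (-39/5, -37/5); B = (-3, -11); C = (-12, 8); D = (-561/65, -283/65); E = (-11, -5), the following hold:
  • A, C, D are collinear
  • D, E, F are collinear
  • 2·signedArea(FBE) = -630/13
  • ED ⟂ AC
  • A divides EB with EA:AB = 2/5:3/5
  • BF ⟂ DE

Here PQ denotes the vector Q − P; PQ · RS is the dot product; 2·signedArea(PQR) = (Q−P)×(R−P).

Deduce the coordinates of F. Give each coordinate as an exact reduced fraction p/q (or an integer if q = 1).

F = (-66/13, -44/13)

1. F_x = -66/13  [D, E, F are collinear ∩ BF ⟂ DE]
2. F_y = -44/13  [D, E, F are collinear ∩ BF ⟂ DE]
   → F = (-66/13, -44/13)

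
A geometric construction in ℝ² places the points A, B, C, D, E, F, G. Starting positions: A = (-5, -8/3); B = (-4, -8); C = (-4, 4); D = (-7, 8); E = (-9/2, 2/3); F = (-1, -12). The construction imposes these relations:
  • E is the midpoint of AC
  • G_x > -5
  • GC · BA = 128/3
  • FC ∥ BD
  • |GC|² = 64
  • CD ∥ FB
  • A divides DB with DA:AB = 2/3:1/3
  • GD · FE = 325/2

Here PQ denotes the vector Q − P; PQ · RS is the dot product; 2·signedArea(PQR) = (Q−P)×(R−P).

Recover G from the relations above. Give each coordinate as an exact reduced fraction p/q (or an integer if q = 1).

1. G_x = -4  [GC · BA = 128/3 ∩ GD · FE = 325/2]
2. G_y = -4  [GC · BA = 128/3 ∩ GD · FE = 325/2]
   → G = (-4, -4)

G = (-4, -4)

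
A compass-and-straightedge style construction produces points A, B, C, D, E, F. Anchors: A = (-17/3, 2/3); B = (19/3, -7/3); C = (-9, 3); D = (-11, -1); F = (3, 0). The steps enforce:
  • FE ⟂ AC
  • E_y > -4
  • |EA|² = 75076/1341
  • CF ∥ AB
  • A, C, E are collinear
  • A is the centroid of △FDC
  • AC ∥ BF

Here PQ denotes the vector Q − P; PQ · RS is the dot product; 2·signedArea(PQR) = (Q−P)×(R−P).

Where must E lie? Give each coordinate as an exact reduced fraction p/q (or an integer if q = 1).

E = (69/149, -540/149)

1. E_x = 69/149  [A, C, E are collinear ∩ FE ⟂ AC]
2. E_y = -540/149  [A, C, E are collinear ∩ FE ⟂ AC]
   → E = (69/149, -540/149)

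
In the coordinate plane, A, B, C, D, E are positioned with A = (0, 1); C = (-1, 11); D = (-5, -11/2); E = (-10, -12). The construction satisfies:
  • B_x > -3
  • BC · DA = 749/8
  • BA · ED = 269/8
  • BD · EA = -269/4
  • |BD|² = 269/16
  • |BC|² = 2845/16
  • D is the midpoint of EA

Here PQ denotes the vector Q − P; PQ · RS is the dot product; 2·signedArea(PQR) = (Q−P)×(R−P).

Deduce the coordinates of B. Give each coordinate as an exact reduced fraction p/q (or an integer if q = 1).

B = (-5/2, -9/4)

1. B_x = -5/2  [line -10·x + -13·y + -217/4 = 0 ∩ |BD|² = 269/16]
2. B_y = -9/4  [line -10·x + -13·y + -217/4 = 0 ∩ |BD|² = 269/16]
   → B = (-5/2, -9/4)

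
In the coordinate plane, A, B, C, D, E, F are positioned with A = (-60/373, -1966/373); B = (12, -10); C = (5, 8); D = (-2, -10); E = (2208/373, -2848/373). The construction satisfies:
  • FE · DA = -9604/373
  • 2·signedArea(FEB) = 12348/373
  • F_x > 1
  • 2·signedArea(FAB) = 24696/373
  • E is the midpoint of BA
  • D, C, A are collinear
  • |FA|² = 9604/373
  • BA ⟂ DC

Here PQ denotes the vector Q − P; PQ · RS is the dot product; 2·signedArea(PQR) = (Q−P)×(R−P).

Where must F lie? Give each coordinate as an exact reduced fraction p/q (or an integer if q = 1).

1. F_x = 626/373  [line -686/373·x + -1764/373·y + 196/373 = 0 ∩ |FA|² = 9604/373]
2. F_y = -202/373  [line -686/373·x + -1764/373·y + 196/373 = 0 ∩ |FA|² = 9604/373]
   → F = (626/373, -202/373)

F = (626/373, -202/373)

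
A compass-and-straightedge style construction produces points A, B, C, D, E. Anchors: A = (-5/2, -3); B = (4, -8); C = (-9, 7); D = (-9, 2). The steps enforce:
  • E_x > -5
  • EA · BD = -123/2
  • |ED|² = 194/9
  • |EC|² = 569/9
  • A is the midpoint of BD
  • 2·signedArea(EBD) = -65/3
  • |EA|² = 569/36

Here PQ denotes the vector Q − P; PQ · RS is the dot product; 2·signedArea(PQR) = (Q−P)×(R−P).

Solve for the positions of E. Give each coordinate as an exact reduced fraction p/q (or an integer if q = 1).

1. E_x = -14/3  [2·signedArea(EBD) = -65/3 ∩ EA · BD = -123/2]
2. E_y = 1/3  [2·signedArea(EBD) = -65/3 ∩ EA · BD = -123/2]
   → E = (-14/3, 1/3)

E = (-14/3, 1/3)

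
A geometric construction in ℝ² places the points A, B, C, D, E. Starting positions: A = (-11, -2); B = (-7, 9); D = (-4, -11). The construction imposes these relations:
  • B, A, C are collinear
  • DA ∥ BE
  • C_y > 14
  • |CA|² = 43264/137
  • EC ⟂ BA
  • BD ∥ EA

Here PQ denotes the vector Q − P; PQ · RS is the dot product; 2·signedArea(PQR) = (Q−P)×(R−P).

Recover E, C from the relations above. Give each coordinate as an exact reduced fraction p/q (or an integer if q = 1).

1. E_x = -14  [BD ∥ EA ∩ DA ∥ BE]
2. E_y = 18  [BD ∥ EA ∩ DA ∥ BE]
   → E = (-14, 18)
3. C_x = -675/137  [B, A, C are collinear ∩ EC ⟂ BA]
4. C_y = 2014/137  [B, A, C are collinear ∩ EC ⟂ BA]
   → C = (-675/137, 2014/137)

C = (-675/137, 2014/137)
E = (-14, 18)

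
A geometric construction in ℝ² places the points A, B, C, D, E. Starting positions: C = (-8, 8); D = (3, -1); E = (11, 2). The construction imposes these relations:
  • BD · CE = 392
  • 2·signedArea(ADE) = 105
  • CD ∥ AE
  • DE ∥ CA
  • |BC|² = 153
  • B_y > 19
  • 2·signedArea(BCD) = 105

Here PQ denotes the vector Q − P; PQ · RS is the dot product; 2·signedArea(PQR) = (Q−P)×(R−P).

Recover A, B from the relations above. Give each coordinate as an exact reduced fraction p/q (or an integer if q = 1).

A = (0, 11)
B = (-11, 20)

1. A_x = 0  [CD ∥ AE ∩ DE ∥ CA]
2. A_y = 11  [CD ∥ AE ∩ DE ∥ CA]
   → A = (0, 11)
3. B_x = -11  [BD · CE = 392 ∩ 2·signedArea(BCD) = 105]
4. B_y = 20  [BD · CE = 392 ∩ 2·signedArea(BCD) = 105]
   → B = (-11, 20)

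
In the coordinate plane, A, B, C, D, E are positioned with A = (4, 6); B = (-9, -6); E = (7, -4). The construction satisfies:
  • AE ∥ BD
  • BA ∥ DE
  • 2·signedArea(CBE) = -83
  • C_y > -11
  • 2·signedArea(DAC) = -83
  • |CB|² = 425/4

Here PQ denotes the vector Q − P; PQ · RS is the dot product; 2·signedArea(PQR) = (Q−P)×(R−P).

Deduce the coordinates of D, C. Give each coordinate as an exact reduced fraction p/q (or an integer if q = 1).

1. D_x = -6  [BA ∥ DE ∩ AE ∥ BD]
2. D_y = -16  [BA ∥ DE ∩ AE ∥ BD]
   → D = (-6, -16)
3. C_x = 1/2  [2·signedArea(CBE) = -83 ∩ 2·signedArea(DAC) = -83]
4. C_y = -10  [2·signedArea(CBE) = -83 ∩ 2·signedArea(DAC) = -83]
   → C = (1/2, -10)

C = (1/2, -10)
D = (-6, -16)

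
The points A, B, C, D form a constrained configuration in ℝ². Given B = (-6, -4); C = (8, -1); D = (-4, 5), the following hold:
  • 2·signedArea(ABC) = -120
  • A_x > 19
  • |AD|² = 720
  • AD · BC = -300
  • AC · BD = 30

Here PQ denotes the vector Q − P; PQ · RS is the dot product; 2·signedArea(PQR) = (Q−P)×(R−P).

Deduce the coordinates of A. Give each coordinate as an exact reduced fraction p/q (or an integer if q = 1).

A = (20, -7)

1. A_x = 20  [2·signedArea(ABC) = -120 ∩ AD · BC = -300]
2. A_y = -7  [2·signedArea(ABC) = -120 ∩ AD · BC = -300]
   → A = (20, -7)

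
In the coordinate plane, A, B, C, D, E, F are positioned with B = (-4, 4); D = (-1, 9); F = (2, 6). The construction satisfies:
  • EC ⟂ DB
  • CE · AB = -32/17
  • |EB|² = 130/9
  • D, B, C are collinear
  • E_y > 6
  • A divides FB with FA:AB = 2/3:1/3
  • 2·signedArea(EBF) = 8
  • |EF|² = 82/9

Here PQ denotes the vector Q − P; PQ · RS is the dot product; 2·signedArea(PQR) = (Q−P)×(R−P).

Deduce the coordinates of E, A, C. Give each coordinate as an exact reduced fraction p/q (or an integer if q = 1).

A = (-2, 14/3)
C = (-37/17, 359/51)
E = (-1, 19/3)

1. E_x = -1  [line -2·x + 6·y + -40 = 0 ∩ |EB|² = 130/9]
2. E_y = 19/3  [line -2·x + 6·y + -40 = 0 ∩ |EB|² = 130/9]
   → E = (-1, 19/3)
3. A_x = -2  [A divides FB with FA:AB = 2/3:1/3]
4. A_y = 14/3  [A divides FB with FA:AB = 2/3:1/3]
   → A = (-2, 14/3)
5. C_x = -37/17  [D, B, C are collinear ∩ EC ⟂ DB]
6. C_y = 359/51  [D, B, C are collinear ∩ EC ⟂ DB]
   → C = (-37/17, 359/51)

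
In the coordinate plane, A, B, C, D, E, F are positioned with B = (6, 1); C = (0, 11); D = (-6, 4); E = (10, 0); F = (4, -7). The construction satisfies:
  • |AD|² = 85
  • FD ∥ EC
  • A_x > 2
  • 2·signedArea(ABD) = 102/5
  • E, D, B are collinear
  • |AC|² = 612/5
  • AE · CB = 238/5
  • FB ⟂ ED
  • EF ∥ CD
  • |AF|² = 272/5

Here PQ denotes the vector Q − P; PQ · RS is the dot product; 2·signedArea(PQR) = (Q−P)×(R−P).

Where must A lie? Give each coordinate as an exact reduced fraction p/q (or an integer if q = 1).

A = (12/5, 1/5)

1. A_x = 12/5  [AE · CB = 238/5 ∩ 2·signedArea(ABD) = 102/5]
2. A_y = 1/5  [AE · CB = 238/5 ∩ 2·signedArea(ABD) = 102/5]
   → A = (12/5, 1/5)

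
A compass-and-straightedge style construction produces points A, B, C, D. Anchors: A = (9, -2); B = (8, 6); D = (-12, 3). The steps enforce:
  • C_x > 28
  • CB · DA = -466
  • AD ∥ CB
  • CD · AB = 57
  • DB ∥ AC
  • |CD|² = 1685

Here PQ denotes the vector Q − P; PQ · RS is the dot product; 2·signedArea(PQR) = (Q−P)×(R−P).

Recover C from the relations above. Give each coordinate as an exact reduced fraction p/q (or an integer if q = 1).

C = (29, 1)

1. C_x = 29  [AD ∥ CB ∩ DB ∥ AC]
2. C_y = 1  [AD ∥ CB ∩ DB ∥ AC]
   → C = (29, 1)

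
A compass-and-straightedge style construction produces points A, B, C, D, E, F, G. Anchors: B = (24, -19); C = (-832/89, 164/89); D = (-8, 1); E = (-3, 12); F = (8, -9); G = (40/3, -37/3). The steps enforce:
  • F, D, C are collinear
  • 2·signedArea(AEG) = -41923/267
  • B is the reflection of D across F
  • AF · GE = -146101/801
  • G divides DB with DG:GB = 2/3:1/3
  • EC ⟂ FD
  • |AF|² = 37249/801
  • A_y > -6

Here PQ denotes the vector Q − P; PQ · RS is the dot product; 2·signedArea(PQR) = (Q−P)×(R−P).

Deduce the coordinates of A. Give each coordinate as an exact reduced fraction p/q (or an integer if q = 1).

A = (592/267, -1438/267)

1. A_x = 592/267  [AF · GE = -146101/801 ∩ 2·signedArea(AEG) = -41923/267]
2. A_y = -1438/267  [AF · GE = -146101/801 ∩ 2·signedArea(AEG) = -41923/267]
   → A = (592/267, -1438/267)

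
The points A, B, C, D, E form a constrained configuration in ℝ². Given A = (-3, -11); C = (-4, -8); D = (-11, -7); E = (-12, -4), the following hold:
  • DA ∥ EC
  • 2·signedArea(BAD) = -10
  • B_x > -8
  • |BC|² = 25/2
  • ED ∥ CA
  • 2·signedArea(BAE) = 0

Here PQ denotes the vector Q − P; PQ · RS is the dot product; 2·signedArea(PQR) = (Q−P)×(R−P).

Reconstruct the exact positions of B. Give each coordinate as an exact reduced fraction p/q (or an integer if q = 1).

1. B_x = -15/2  [2·signedArea(BAE) = 0 ∩ 2·signedArea(BAD) = -10]
2. B_y = -15/2  [2·signedArea(BAE) = 0 ∩ 2·signedArea(BAD) = -10]
   → B = (-15/2, -15/2)

B = (-15/2, -15/2)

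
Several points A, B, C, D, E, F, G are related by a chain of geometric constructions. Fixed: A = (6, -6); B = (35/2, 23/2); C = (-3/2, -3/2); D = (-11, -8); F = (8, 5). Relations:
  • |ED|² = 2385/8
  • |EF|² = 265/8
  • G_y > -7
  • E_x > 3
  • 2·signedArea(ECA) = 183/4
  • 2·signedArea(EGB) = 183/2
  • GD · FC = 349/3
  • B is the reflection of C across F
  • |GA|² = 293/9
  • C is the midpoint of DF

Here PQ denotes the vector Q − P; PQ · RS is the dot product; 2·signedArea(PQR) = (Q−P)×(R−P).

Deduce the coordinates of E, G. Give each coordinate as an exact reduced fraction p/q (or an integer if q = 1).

1. E_x = 13/4  [line 9/2·x + 15/2·y + -111/4 = 0 ∩ |ED|² = 2385/8]
2. E_y = 7/4  [line 9/2·x + 15/2·y + -111/4 = 0 ∩ |ED|² = 2385/8]
   → E = (13/4, 7/4)
3. G_x = 1/3  [2·signedArea(EGB) = 183/2 ∩ GD · FC = 349/3]
4. G_y = -20/3  [2·signedArea(EGB) = 183/2 ∩ GD · FC = 349/3]
   → G = (1/3, -20/3)

E = (13/4, 7/4)
G = (1/3, -20/3)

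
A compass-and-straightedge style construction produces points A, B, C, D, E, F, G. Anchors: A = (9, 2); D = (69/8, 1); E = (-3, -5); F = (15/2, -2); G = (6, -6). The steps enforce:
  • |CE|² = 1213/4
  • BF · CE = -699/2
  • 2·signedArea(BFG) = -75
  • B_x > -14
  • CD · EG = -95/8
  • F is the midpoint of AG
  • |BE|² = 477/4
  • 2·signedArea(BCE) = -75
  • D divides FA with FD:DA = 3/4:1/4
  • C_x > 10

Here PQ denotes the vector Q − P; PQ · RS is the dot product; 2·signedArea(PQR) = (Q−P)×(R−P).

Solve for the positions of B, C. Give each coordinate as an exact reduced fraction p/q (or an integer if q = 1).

1. C_x = 21/2  [line -9·x + 1·y + 177/2 = 0 ∩ |CE|² = 1213/4]
2. C_y = 6  [line -9·x + 1·y + 177/2 = 0 ∩ |CE|² = 1213/4]
   → C = (21/2, 6)
3. B_x = -27/2  [2·signedArea(BFG) = -75 ∩ 2·signedArea(BCE) = -75]
4. B_y = -8  [2·signedArea(BFG) = -75 ∩ 2·signedArea(BCE) = -75]
   → B = (-27/2, -8)

B = (-27/2, -8)
C = (21/2, 6)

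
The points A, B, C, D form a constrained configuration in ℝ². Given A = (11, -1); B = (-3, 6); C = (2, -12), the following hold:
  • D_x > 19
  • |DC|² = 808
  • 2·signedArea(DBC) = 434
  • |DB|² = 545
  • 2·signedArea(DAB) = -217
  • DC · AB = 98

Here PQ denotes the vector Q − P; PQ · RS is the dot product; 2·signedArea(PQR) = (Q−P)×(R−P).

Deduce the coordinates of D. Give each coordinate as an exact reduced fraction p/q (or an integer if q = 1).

1. D_x = 20  [2·signedArea(DBC) = 434 ∩ 2·signedArea(DAB) = -217]
2. D_y = 10  [2·signedArea(DBC) = 434 ∩ 2·signedArea(DAB) = -217]
   → D = (20, 10)

D = (20, 10)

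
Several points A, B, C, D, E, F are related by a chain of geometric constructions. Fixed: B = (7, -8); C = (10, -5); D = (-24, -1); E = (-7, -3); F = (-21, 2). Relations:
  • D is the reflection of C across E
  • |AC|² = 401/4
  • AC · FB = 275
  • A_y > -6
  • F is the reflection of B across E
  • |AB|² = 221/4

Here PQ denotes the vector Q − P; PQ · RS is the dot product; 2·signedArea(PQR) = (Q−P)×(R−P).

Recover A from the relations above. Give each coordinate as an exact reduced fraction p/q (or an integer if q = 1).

A = (0, -11/2)

1. A_x = 0  [line -28·x + 10·y + 55 = 0 ∩ |AB|² = 221/4]
2. A_y = -11/2  [line -28·x + 10·y + 55 = 0 ∩ |AB|² = 221/4]
   → A = (0, -11/2)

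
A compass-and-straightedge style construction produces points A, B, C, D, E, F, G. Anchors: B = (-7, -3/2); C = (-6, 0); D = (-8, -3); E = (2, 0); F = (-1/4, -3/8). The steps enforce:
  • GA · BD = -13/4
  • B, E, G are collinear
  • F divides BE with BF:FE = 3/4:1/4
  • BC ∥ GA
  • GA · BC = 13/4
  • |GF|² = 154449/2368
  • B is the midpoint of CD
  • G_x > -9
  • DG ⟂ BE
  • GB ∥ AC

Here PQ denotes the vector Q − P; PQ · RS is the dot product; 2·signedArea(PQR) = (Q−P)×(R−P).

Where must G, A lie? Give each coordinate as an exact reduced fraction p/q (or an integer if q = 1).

1. G_x = -304/37  [B, E, G are collinear ∩ DG ⟂ BE]
2. G_y = -63/37  [B, E, G are collinear ∩ DG ⟂ BE]
   → G = (-304/37, -63/37)
3. A_x = -267/37  [GB ∥ AC ∩ BC ∥ GA]
4. A_y = -15/74  [GB ∥ AC ∩ BC ∥ GA]
   → A = (-267/37, -15/74)

A = (-267/37, -15/74)
G = (-304/37, -63/37)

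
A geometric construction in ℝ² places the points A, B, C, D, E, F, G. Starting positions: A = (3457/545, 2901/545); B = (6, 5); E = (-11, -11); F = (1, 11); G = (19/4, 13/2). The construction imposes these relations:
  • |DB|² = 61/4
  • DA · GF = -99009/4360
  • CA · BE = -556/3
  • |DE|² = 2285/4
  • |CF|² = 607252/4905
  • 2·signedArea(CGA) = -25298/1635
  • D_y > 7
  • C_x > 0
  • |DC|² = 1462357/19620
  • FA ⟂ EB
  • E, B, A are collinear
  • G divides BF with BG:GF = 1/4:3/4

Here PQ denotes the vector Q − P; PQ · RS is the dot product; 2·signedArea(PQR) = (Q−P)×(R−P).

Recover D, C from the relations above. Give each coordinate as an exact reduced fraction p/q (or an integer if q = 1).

1. D_x = 7/2  [line 15/4·x + -9/2·y + 183/8 = 0 ∩ |DB|² = 61/4]
2. D_y = 8  [line 15/4·x + -9/2·y + 183/8 = 0 ∩ |DB|² = 61/4]
   → D = (7/2, 8)
3. C_x = 919/1635  [2·signedArea(CGA) = -25298/1635 ∩ CA · BE = -556/3]
4. C_y = -193/1635  [2·signedArea(CGA) = -25298/1635 ∩ CA · BE = -556/3]
   → C = (919/1635, -193/1635)

C = (919/1635, -193/1635)
D = (7/2, 8)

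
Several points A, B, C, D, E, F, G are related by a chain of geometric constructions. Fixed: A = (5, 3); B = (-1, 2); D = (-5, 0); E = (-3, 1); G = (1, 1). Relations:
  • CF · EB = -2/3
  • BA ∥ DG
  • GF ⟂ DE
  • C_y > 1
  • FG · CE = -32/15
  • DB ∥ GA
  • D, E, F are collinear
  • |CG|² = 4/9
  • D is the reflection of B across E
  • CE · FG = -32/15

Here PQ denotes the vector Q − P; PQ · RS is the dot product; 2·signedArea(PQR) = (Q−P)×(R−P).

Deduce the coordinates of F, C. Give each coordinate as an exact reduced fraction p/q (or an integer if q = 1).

C = (1, 5/3)
F = (1/5, 13/5)

1. F_x = 1/5  [D, E, F are collinear ∩ GF ⟂ DE]
2. F_y = 13/5  [D, E, F are collinear ∩ GF ⟂ DE]
   → F = (1/5, 13/5)
3. C_x = 1  [CF · EB = -2/3 ∩ FG · CE = -32/15]
4. C_y = 5/3  [CF · EB = -2/3 ∩ FG · CE = -32/15]
   → C = (1, 5/3)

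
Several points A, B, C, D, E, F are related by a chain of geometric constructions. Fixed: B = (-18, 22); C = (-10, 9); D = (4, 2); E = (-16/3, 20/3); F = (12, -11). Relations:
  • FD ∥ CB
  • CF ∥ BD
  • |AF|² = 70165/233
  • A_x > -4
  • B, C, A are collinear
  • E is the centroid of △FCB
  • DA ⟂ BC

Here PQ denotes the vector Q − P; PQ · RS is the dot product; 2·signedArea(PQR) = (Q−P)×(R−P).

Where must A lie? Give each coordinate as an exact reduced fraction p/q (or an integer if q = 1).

A = (-706/233, -542/233)

1. A_x = -706/233  [B, C, A are collinear ∩ DA ⟂ BC]
2. A_y = -542/233  [B, C, A are collinear ∩ DA ⟂ BC]
   → A = (-706/233, -542/233)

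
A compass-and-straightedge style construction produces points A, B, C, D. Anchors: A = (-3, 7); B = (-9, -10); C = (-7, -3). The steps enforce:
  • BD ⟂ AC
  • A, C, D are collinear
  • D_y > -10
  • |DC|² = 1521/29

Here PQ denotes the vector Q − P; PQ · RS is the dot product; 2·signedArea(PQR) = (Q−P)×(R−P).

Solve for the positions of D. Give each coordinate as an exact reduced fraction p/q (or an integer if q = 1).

D = (-281/29, -282/29)

1. D_x = -281/29  [A, C, D are collinear ∩ BD ⟂ AC]
2. D_y = -282/29  [A, C, D are collinear ∩ BD ⟂ AC]
   → D = (-281/29, -282/29)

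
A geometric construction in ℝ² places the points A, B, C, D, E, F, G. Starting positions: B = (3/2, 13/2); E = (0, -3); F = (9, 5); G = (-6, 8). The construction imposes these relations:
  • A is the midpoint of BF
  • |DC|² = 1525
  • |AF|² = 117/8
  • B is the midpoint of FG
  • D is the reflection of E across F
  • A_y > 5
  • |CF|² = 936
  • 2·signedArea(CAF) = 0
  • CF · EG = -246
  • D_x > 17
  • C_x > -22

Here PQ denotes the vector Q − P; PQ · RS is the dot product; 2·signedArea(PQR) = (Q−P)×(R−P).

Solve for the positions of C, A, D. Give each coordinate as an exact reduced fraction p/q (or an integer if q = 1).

A = (21/4, 23/4)
C = (-21, 11)
D = (18, 13)

1. A_x = 21/4  [A is the midpoint of BF]
2. A_y = 23/4  [A is the midpoint of BF]
   → A = (21/4, 23/4)
3. D_x = 18  [D is the reflection of E across F]
4. D_y = 13  [D is the reflection of E across F]
   → D = (18, 13)
5. C_x = -21  [2·signedArea(CAF) = 0 ∩ CF · EG = -246]
6. C_y = 11  [2·signedArea(CAF) = 0 ∩ CF · EG = -246]
   → C = (-21, 11)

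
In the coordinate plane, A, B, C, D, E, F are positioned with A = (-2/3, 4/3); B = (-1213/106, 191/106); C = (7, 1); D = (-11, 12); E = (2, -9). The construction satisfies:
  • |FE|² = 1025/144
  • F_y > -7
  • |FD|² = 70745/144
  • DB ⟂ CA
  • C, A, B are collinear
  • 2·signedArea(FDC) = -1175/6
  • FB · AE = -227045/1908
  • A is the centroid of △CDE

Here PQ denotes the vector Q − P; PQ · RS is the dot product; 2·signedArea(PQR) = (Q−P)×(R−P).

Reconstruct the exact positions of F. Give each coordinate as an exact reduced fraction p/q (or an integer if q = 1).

1. F_x = 4/3  [2·signedArea(FDC) = -1175/6 ∩ FB · AE = -227045/1908]
2. F_y = -77/12  [2·signedArea(FDC) = -1175/6 ∩ FB · AE = -227045/1908]
   → F = (4/3, -77/12)

F = (4/3, -77/12)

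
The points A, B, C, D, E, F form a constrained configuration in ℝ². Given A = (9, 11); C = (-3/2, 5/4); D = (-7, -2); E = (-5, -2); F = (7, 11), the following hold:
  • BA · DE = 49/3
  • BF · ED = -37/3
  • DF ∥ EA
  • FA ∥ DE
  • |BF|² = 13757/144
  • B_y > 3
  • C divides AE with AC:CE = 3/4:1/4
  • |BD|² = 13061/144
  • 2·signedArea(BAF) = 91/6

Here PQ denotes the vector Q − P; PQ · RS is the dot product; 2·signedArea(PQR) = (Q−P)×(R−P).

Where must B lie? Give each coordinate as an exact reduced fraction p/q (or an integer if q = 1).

B = (5/6, 41/12)

1. B_x = 5/6  [BA · DE = 49/3 ∩ 2·signedArea(BAF) = 91/6]
2. B_y = 41/12  [BA · DE = 49/3 ∩ 2·signedArea(BAF) = 91/6]
   → B = (5/6, 41/12)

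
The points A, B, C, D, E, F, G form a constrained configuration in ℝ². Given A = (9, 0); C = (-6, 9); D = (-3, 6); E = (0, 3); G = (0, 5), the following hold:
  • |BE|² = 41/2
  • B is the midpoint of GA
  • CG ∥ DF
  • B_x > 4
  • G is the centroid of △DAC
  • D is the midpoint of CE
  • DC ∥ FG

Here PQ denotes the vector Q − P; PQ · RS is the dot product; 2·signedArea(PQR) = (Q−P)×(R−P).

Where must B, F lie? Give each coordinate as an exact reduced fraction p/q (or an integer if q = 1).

1. B_x = 9/2  [B is the midpoint of GA]
2. B_y = 5/2  [B is the midpoint of GA]
   → B = (9/2, 5/2)
3. F_x = 3  [DC ∥ FG ∩ CG ∥ DF]
4. F_y = 2  [DC ∥ FG ∩ CG ∥ DF]
   → F = (3, 2)

B = (9/2, 5/2)
F = (3, 2)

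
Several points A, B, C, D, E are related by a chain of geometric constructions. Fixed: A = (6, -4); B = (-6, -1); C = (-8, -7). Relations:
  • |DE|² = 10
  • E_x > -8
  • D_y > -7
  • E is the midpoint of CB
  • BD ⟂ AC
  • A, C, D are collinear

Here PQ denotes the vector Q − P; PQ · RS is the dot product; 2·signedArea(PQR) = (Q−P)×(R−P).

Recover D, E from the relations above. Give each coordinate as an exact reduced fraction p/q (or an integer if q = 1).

1. D_x = -996/205  [A, C, D are collinear ∩ BD ⟂ AC]
2. D_y = -1297/205  [A, C, D are collinear ∩ BD ⟂ AC]
   → D = (-996/205, -1297/205)
3. E_x = -7  [E is the midpoint of CB]
4. E_y = -4  [E is the midpoint of CB]
   → E = (-7, -4)

D = (-996/205, -1297/205)
E = (-7, -4)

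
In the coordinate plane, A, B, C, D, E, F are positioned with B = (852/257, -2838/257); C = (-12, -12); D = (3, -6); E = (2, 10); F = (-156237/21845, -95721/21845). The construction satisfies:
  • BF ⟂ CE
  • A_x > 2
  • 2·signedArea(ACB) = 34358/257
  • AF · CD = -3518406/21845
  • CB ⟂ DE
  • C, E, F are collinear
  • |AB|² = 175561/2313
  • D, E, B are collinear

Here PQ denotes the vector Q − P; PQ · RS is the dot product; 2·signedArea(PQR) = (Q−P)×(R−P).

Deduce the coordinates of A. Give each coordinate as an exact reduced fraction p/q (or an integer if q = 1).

A = (2137/771, -1810/771)

1. A_x = 2137/771  [2·signedArea(ACB) = 34358/257 ∩ AF · CD = -3518406/21845]
2. A_y = -1810/771  [2·signedArea(ACB) = 34358/257 ∩ AF · CD = -3518406/21845]
   → A = (2137/771, -1810/771)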